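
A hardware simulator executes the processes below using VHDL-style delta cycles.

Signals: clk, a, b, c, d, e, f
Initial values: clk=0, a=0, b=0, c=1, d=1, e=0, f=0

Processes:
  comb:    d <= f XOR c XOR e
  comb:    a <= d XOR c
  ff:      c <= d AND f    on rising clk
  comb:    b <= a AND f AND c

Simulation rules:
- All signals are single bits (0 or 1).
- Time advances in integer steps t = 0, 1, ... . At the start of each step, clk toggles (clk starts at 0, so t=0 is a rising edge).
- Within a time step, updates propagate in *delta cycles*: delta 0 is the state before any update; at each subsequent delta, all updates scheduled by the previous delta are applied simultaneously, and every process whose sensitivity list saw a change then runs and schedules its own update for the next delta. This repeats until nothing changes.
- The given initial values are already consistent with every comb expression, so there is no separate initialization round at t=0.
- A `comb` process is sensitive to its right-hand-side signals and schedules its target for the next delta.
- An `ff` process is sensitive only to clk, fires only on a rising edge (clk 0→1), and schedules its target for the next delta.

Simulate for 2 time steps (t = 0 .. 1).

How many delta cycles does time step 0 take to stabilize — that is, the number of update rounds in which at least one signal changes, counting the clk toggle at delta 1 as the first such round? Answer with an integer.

t=0 Δ0: clk=0 f=0 b=0 c=1 d=1 e=0 a=0
  Δ1: clk:0→1
  Δ2: c:1→0
  Δ3: d:1→0, a:0→1
  Δ4: a:1→0
  (4Δ to stable)
t=1 Δ0: clk=1 f=0 b=0 c=0 d=0 e=0 a=0
  Δ1: clk:1→0
  (1Δ to stable)

4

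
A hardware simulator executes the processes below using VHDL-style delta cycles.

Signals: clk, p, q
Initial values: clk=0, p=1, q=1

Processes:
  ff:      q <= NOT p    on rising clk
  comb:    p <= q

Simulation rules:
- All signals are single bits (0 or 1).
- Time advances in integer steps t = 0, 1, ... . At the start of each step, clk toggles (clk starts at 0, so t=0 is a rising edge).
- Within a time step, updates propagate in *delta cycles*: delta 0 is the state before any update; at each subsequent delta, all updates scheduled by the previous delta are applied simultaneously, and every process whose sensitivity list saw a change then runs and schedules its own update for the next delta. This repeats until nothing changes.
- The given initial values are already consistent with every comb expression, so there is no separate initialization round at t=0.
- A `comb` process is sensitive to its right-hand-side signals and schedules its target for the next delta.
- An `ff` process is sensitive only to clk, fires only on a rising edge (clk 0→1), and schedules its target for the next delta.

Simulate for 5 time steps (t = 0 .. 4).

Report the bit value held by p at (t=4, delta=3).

t=0 Δ0: q=1 clk=0 p=1
  Δ1: clk:0→1
  Δ2: q:1→0
  Δ3: p:1→0
  (3Δ to stable)
t=1 Δ0: q=0 clk=1 p=0
  Δ1: clk:1→0
  (1Δ to stable)
t=2 Δ0: q=0 clk=0 p=0
  Δ1: clk:0→1
  Δ2: q:0→1
  Δ3: p:0→1
  (3Δ to stable)
t=3 Δ0: q=1 clk=1 p=1
  Δ1: clk:1→0
  (1Δ to stable)
t=4 Δ0: q=1 clk=0 p=1
  Δ1: clk:0→1
  Δ2: q:1→0
  Δ3: p:1→0
  (3Δ to stable)

0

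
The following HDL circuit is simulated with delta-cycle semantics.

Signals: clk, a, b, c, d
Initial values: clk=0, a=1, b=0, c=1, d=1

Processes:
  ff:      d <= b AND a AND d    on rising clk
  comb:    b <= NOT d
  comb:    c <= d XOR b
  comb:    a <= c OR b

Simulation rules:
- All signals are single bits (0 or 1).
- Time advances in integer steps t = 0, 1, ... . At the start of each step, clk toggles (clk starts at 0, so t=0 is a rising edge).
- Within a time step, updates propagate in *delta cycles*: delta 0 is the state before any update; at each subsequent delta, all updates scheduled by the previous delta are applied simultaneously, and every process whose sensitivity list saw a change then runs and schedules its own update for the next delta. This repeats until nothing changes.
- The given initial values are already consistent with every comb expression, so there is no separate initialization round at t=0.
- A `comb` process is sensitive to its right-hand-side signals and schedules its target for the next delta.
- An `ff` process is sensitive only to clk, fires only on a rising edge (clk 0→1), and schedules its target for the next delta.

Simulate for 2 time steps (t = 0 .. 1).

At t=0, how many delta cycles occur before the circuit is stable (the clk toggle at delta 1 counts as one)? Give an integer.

4

t0.Δ0 d=1 clk=0 a=1 c=1 b=0
t0.Δ1 d=1 clk=1 a=1 c=1 b=0
t0.Δ2 d=0 clk=1 a=1 c=1 b=0
t0.Δ3 d=0 clk=1 a=1 c=0 b=1
t0.Δ4 d=0 clk=1 a=1 c=1 b=1
t1.Δ0 d=0 clk=1 a=1 c=1 b=1
t1.Δ1 d=0 clk=0 a=1 c=1 b=1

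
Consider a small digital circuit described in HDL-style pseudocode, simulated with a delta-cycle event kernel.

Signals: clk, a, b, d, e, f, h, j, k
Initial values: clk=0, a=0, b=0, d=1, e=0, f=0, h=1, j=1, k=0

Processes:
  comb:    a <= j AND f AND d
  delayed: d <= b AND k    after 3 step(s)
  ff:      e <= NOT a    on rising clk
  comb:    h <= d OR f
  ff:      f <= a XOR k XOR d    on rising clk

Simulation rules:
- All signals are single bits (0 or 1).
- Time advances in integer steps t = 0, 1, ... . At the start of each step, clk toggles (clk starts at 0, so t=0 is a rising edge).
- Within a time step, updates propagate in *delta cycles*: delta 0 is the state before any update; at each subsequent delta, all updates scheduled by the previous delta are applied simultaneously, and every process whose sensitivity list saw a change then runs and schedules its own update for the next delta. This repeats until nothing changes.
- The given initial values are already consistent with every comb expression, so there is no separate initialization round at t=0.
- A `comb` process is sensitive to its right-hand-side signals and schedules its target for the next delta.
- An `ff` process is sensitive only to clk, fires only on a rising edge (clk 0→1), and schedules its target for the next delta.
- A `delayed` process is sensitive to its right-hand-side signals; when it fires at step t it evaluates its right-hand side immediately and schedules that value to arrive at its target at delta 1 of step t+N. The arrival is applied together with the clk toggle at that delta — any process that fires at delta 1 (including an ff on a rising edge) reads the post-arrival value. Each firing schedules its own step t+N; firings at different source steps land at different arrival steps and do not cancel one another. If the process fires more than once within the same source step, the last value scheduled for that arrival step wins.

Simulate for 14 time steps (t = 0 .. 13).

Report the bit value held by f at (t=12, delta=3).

1

[bits: clk,f,h,b,e,a,d,k,j]
t=0: Δ0=001000101 Δ1=101000101 Δ2=111010101 Δ3=111011101 | 3Δ
t=1: Δ0=111011101 Δ1=011011101 | 1Δ
t=2: Δ0=011011101 Δ1=111011101 Δ2=101001101 Δ3=101000101 | 3Δ
t=3: Δ0=101000101 Δ1=001000101 | 1Δ
t=4: Δ0=001000101 Δ1=101000101 Δ2=111010101 Δ3=111011101 | 3Δ
t=5: Δ0=111011101 Δ1=011011101 | 1Δ
t=6: Δ0=011011101 Δ1=111011101 Δ2=101001101 Δ3=101000101 | 3Δ
t=7: Δ0=101000101 Δ1=001000101 | 1Δ
t=8: Δ0=001000101 Δ1=101000101 Δ2=111010101 Δ3=111011101 | 3Δ
t=9: Δ0=111011101 Δ1=011011101 | 1Δ
t=10: Δ0=011011101 Δ1=111011101 Δ2=101001101 Δ3=101000101 | 3Δ
t=11: Δ0=101000101 Δ1=001000101 | 1Δ
t=12: Δ0=001000101 Δ1=101000101 Δ2=111010101 Δ3=111011101 | 3Δ
t=13: Δ0=111011101 Δ1=011011101 | 1Δ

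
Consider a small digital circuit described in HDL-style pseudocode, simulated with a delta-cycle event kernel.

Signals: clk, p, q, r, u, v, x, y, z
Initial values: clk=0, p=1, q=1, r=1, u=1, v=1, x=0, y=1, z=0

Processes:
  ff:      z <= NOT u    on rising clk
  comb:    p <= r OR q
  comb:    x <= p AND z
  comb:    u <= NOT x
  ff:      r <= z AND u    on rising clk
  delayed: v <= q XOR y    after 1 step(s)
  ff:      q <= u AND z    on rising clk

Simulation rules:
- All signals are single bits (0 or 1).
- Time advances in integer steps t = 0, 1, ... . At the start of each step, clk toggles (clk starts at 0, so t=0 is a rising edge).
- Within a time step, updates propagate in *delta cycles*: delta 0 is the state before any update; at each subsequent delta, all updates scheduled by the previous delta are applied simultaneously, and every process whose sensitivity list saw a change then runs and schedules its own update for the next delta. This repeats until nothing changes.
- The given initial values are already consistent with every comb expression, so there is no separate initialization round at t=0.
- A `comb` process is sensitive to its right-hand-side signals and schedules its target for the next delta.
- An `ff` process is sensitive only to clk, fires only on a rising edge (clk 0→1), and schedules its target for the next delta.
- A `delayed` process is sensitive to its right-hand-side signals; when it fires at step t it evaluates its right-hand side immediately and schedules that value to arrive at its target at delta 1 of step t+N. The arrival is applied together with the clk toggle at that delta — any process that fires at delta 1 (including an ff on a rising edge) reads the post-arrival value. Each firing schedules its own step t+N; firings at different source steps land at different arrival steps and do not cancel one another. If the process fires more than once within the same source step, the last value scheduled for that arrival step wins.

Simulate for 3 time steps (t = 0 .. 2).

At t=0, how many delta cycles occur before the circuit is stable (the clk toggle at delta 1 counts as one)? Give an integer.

t=0 Δ0: clk=0 p=1 r=1 z=0 u=1 q=1 x=0 y=1 v=1
  Δ1: clk:0→1
  Δ2: r:1→0, q:1→0
  Δ3: p:1→0
  (3Δ to stable)
t=1 Δ0: clk=1 p=0 r=0 z=0 u=1 q=0 x=0 y=1 v=1
  Δ1: clk:1→0
  (1Δ to stable)
t=2 Δ0: clk=0 p=0 r=0 z=0 u=1 q=0 x=0 y=1 v=1
  Δ1: clk:0→1
  (1Δ to stable)

3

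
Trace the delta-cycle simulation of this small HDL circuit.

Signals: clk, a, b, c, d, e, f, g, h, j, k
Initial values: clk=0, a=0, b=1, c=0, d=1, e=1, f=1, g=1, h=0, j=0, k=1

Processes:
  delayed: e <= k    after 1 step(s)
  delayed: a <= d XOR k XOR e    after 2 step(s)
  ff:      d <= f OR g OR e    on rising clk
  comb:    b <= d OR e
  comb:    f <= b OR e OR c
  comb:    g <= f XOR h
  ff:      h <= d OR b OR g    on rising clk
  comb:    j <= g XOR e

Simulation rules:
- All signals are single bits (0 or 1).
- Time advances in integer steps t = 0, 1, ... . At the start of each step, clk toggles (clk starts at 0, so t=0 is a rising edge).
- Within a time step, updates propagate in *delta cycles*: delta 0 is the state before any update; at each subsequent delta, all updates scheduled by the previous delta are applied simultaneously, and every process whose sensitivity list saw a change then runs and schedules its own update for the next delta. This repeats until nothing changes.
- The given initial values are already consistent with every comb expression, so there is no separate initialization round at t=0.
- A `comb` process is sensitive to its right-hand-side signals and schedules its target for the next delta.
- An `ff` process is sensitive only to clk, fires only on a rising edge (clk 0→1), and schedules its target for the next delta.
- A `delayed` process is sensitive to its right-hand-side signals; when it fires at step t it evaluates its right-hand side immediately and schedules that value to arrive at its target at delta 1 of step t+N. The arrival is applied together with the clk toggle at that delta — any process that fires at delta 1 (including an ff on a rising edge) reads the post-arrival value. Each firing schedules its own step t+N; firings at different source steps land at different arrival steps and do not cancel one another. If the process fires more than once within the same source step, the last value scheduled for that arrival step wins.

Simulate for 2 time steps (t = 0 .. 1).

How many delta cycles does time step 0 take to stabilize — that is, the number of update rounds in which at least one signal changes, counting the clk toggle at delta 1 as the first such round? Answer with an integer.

t0.Δ0 j=0 d=1 h=0 k=1 e=1 g=1 clk=0 c=0 b=1 f=1 a=0
t0.Δ1 j=0 d=1 h=0 k=1 e=1 g=1 clk=1 c=0 b=1 f=1 a=0
t0.Δ2 j=0 d=1 h=1 k=1 e=1 g=1 clk=1 c=0 b=1 f=1 a=0
t0.Δ3 j=0 d=1 h=1 k=1 e=1 g=0 clk=1 c=0 b=1 f=1 a=0
t0.Δ4 j=1 d=1 h=1 k=1 e=1 g=0 clk=1 c=0 b=1 f=1 a=0
t1.Δ0 j=1 d=1 h=1 k=1 e=1 g=0 clk=1 c=0 b=1 f=1 a=0
t1.Δ1 j=1 d=1 h=1 k=1 e=1 g=0 clk=0 c=0 b=1 f=1 a=0

4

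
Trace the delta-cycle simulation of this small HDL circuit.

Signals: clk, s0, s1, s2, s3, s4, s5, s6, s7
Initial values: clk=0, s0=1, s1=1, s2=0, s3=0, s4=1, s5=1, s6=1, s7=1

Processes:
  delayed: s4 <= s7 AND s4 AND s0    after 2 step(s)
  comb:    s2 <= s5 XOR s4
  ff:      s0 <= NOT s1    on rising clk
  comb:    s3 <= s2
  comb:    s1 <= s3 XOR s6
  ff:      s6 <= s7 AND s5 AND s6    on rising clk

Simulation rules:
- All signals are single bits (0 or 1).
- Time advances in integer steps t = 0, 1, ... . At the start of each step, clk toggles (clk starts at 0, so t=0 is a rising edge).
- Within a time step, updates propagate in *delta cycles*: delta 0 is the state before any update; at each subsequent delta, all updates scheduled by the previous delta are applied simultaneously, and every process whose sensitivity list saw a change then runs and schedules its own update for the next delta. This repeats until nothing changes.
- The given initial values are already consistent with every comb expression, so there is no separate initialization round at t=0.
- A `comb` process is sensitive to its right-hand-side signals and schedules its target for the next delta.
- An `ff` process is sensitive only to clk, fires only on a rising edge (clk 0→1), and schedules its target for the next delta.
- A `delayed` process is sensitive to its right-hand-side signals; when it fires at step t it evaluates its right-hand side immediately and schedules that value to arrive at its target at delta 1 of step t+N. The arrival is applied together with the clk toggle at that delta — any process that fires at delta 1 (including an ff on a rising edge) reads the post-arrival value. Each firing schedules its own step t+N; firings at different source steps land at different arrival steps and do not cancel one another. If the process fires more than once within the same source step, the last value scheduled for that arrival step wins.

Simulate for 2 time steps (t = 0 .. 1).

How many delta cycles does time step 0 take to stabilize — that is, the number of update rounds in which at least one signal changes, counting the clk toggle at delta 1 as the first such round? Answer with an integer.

t0.Δ0 s0=1 s7=1 s3=0 s5=1 clk=0 s1=1 s6=1 s4=1 s2=0
t0.Δ1 s0=1 s7=1 s3=0 s5=1 clk=1 s1=1 s6=1 s4=1 s2=0
t0.Δ2 s0=0 s7=1 s3=0 s5=1 clk=1 s1=1 s6=1 s4=1 s2=0
t1.Δ0 s0=0 s7=1 s3=0 s5=1 clk=1 s1=1 s6=1 s4=1 s2=0
t1.Δ1 s0=0 s7=1 s3=0 s5=1 clk=0 s1=1 s6=1 s4=1 s2=0

2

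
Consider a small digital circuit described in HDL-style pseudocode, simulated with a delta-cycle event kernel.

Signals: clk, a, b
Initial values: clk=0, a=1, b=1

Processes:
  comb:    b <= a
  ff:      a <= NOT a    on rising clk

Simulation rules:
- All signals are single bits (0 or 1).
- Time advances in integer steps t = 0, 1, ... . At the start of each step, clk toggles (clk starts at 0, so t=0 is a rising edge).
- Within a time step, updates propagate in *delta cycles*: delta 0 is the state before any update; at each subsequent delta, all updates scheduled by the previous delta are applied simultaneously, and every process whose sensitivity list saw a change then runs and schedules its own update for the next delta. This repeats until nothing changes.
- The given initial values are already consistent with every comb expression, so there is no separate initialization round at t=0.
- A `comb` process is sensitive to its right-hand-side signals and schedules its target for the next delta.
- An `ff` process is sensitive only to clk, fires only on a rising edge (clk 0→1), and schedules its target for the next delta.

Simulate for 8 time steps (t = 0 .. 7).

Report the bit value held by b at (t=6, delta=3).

1

[bits: a,clk,b]
t=0: Δ0=101 Δ1=111 Δ2=011 Δ3=010 | 3Δ
t=1: Δ0=010 Δ1=000 | 1Δ
t=2: Δ0=000 Δ1=010 Δ2=110 Δ3=111 | 3Δ
t=3: Δ0=111 Δ1=101 | 1Δ
t=4: Δ0=101 Δ1=111 Δ2=011 Δ3=010 | 3Δ
t=5: Δ0=010 Δ1=000 | 1Δ
t=6: Δ0=000 Δ1=010 Δ2=110 Δ3=111 | 3Δ
t=7: Δ0=111 Δ1=101 | 1Δ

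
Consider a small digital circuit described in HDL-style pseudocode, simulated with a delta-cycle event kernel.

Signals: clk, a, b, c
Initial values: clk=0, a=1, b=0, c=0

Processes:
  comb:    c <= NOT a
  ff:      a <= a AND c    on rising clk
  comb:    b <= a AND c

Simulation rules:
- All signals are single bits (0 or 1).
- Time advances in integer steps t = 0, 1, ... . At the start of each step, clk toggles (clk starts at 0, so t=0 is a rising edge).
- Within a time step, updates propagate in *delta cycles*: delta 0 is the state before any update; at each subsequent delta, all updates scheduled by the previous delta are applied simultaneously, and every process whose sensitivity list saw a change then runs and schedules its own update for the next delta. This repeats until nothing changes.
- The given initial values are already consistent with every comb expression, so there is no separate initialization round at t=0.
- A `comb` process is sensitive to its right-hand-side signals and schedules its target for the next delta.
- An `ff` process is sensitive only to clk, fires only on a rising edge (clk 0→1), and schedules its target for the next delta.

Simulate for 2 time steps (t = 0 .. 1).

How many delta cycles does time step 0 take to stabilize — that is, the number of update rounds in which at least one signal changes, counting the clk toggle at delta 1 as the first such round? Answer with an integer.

t=0 Δ0: b=0 c=0 clk=0 a=1
  Δ1: clk:0→1
  Δ2: a:1→0
  Δ3: c:0→1
  (3Δ to stable)
t=1 Δ0: b=0 c=1 clk=1 a=0
  Δ1: clk:1→0
  (1Δ to stable)

3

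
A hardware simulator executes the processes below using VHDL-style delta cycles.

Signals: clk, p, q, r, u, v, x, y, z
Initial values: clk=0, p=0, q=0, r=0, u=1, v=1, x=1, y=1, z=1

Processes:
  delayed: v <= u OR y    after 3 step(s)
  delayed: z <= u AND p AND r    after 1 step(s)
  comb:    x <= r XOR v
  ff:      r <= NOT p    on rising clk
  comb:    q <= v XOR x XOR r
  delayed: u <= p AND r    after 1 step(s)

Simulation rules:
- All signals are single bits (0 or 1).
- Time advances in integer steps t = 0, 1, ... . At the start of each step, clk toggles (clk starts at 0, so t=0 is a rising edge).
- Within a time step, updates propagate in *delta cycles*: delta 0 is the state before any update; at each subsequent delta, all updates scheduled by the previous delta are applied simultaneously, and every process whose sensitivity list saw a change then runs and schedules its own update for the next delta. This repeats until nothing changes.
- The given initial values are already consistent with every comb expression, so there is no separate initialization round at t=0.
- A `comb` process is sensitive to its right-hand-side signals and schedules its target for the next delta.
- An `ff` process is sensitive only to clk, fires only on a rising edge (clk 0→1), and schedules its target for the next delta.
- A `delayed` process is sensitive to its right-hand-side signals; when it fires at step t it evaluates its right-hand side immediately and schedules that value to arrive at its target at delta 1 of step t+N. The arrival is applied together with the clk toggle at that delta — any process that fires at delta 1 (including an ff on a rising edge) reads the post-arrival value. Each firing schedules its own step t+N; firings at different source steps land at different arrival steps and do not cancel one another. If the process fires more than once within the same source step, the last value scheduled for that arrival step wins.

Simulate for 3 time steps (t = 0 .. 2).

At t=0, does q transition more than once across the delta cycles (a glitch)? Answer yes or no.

yes

t=0 Δ0: u=1 q=0 x=1 y=1 clk=0 z=1 r=0 v=1 p=0
  Δ1: clk:0→1
  Δ2: r:0→1
  Δ3: q:0→1, x:1→0
  Δ4: q:1→0
  (4Δ to stable)
t=1 Δ0: u=1 q=0 x=0 y=1 clk=1 z=1 r=1 v=1 p=0
  Δ1: u:1→0, clk:1→0, z:1→0
  (1Δ to stable)
t=2 Δ0: u=0 q=0 x=0 y=1 clk=0 z=0 r=1 v=1 p=0
  Δ1: clk:0→1
  (1Δ to stable)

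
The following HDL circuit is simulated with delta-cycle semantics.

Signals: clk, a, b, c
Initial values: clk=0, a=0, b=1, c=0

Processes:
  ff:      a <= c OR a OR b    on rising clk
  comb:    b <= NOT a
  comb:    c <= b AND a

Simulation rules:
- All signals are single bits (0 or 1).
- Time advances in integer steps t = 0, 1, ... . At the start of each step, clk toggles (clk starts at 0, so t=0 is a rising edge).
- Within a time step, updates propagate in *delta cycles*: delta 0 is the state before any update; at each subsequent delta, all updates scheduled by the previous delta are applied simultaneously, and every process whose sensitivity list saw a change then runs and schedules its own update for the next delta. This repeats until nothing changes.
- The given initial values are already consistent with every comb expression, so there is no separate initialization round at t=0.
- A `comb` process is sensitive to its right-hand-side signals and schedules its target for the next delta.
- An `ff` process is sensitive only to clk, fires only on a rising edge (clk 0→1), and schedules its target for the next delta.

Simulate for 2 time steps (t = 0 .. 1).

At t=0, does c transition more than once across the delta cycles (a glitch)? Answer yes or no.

yes

t=0 Δ0: clk=0 c=0 a=0 b=1
  Δ1: clk:0→1
  Δ2: a:0→1
  Δ3: c:0→1, b:1→0
  Δ4: c:1→0
  (4Δ to stable)
t=1 Δ0: clk=1 c=0 a=1 b=0
  Δ1: clk:1→0
  (1Δ to stable)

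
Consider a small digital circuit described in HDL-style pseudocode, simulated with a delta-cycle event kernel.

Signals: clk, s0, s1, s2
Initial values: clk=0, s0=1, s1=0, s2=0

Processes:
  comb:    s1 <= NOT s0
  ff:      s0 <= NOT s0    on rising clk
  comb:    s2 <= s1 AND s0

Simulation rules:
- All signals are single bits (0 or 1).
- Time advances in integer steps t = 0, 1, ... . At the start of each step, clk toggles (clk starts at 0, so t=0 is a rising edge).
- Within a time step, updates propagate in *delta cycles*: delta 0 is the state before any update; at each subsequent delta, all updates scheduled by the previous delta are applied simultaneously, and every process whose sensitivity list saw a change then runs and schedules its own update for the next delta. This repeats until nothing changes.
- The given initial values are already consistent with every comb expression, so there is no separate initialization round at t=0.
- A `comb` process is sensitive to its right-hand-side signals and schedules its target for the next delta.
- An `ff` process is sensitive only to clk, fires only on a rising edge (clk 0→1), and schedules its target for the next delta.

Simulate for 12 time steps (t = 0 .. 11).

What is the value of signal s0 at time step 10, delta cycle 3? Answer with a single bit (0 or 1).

t=0 Δ0: s1=0 s2=0 clk=0 s0=1
  Δ1: clk:0→1
  Δ2: s0:1→0
  Δ3: s1:0→1
  (3Δ to stable)
t=1 Δ0: s1=1 s2=0 clk=1 s0=0
  Δ1: clk:1→0
  (1Δ to stable)
t=2 Δ0: s1=1 s2=0 clk=0 s0=0
  Δ1: clk:0→1
  Δ2: s0:0→1
  Δ3: s1:1→0, s2:0→1
  Δ4: s2:1→0
  (4Δ to stable)
t=3 Δ0: s1=0 s2=0 clk=1 s0=1
  Δ1: clk:1→0
  (1Δ to stable)
t=4 Δ0: s1=0 s2=0 clk=0 s0=1
  Δ1: clk:0→1
  Δ2: s0:1→0
  Δ3: s1:0→1
  (3Δ to stable)
t=5 Δ0: s1=1 s2=0 clk=1 s0=0
  Δ1: clk:1→0
  (1Δ to stable)
t=6 Δ0: s1=1 s2=0 clk=0 s0=0
  Δ1: clk:0→1
  Δ2: s0:0→1
  Δ3: s1:1→0, s2:0→1
  Δ4: s2:1→0
  (4Δ to stable)
t=7 Δ0: s1=0 s2=0 clk=1 s0=1
  Δ1: clk:1→0
  (1Δ to stable)
t=8 Δ0: s1=0 s2=0 clk=0 s0=1
  Δ1: clk:0→1
  Δ2: s0:1→0
  Δ3: s1:0→1
  (3Δ to stable)
t=9 Δ0: s1=1 s2=0 clk=1 s0=0
  Δ1: clk:1→0
  (1Δ to stable)
t=10 Δ0: s1=1 s2=0 clk=0 s0=0
  Δ1: clk:0→1
  Δ2: s0:0→1
  Δ3: s1:1→0, s2:0→1
  Δ4: s2:1→0
  (4Δ to stable)
t=11 Δ0: s1=0 s2=0 clk=1 s0=1
  Δ1: clk:1→0
  (1Δ to stable)

1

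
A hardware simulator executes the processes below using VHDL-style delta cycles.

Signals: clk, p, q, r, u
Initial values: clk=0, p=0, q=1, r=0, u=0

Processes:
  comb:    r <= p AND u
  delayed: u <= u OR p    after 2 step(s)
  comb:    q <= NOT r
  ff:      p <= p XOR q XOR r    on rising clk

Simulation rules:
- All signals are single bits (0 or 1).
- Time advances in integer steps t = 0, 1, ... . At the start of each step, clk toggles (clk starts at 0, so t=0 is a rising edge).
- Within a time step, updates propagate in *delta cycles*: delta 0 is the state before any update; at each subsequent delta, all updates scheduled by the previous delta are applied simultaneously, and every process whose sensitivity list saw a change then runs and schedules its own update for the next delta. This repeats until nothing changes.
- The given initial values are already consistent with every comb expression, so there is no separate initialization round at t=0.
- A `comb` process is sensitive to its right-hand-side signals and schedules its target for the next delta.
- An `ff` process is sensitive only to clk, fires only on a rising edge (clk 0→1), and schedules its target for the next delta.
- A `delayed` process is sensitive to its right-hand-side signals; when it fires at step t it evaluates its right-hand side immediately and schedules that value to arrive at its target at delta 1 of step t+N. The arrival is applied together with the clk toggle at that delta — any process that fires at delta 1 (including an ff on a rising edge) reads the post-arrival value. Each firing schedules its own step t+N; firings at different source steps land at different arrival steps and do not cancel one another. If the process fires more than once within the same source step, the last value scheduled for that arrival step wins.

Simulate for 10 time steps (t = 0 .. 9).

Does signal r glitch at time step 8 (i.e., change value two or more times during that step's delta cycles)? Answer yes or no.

t=0 Δ0: r=0 clk=0 p=0 u=0 q=1
  Δ1: clk:0→1
  Δ2: p:0→1
  (2Δ to stable)
t=1 Δ0: r=0 clk=1 p=1 u=0 q=1
  Δ1: clk:1→0
  (1Δ to stable)
t=2 Δ0: r=0 clk=0 p=1 u=0 q=1
  Δ1: clk:0→1, u:0→1
  Δ2: r:0→1, p:1→0
  Δ3: r:1→0, q:1→0
  Δ4: q:0→1
  (4Δ to stable)
t=3 Δ0: r=0 clk=1 p=0 u=1 q=1
  Δ1: clk:1→0
  (1Δ to stable)
t=4 Δ0: r=0 clk=0 p=0 u=1 q=1
  Δ1: clk:0→1
  Δ2: p:0→1
  Δ3: r:0→1
  Δ4: q:1→0
  (4Δ to stable)
t=5 Δ0: r=1 clk=1 p=1 u=1 q=0
  Δ1: clk:1→0
  (1Δ to stable)
t=6 Δ0: r=1 clk=0 p=1 u=1 q=0
  Δ1: clk:0→1
  Δ2: p:1→0
  Δ3: r:1→0
  Δ4: q:0→1
  (4Δ to stable)
t=7 Δ0: r=0 clk=1 p=0 u=1 q=1
  Δ1: clk:1→0
  (1Δ to stable)
t=8 Δ0: r=0 clk=0 p=0 u=1 q=1
  Δ1: clk:0→1
  Δ2: p:0→1
  Δ3: r:0→1
  Δ4: q:1→0
  (4Δ to stable)
t=9 Δ0: r=1 clk=1 p=1 u=1 q=0
  Δ1: clk:1→0
  (1Δ to stable)

no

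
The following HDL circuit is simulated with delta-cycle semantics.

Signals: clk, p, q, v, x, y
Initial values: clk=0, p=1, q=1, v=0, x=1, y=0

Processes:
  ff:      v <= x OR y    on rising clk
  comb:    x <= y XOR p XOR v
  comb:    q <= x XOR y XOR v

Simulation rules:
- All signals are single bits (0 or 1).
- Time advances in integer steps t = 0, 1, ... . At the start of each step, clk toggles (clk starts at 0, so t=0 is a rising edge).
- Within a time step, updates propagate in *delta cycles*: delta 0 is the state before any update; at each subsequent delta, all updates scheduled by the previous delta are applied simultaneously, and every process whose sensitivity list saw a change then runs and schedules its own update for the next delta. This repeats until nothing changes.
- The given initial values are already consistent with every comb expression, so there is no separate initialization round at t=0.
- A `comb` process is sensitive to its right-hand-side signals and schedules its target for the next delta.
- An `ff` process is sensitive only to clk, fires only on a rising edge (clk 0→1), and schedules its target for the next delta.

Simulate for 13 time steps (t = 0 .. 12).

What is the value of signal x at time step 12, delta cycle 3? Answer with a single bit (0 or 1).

t=0 Δ0: v=0 clk=0 q=1 p=1 x=1 y=0
  Δ1: clk:0→1
  Δ2: v:0→1
  Δ3: q:1→0, x:1→0
  Δ4: q:0→1
  (4Δ to stable)
t=1 Δ0: v=1 clk=1 q=1 p=1 x=0 y=0
  Δ1: clk:1→0
  (1Δ to stable)
t=2 Δ0: v=1 clk=0 q=1 p=1 x=0 y=0
  Δ1: clk:0→1
  Δ2: v:1→0
  Δ3: q:1→0, x:0→1
  Δ4: q:0→1
  (4Δ to stable)
t=3 Δ0: v=0 clk=1 q=1 p=1 x=1 y=0
  Δ1: clk:1→0
  (1Δ to stable)
t=4 Δ0: v=0 clk=0 q=1 p=1 x=1 y=0
  Δ1: clk:0→1
  Δ2: v:0→1
  Δ3: q:1→0, x:1→0
  Δ4: q:0→1
  (4Δ to stable)
t=5 Δ0: v=1 clk=1 q=1 p=1 x=0 y=0
  Δ1: clk:1→0
  (1Δ to stable)
t=6 Δ0: v=1 clk=0 q=1 p=1 x=0 y=0
  Δ1: clk:0→1
  Δ2: v:1→0
  Δ3: q:1→0, x:0→1
  Δ4: q:0→1
  (4Δ to stable)
t=7 Δ0: v=0 clk=1 q=1 p=1 x=1 y=0
  Δ1: clk:1→0
  (1Δ to stable)
t=8 Δ0: v=0 clk=0 q=1 p=1 x=1 y=0
  Δ1: clk:0→1
  Δ2: v:0→1
  Δ3: q:1→0, x:1→0
  Δ4: q:0→1
  (4Δ to stable)
t=9 Δ0: v=1 clk=1 q=1 p=1 x=0 y=0
  Δ1: clk:1→0
  (1Δ to stable)
t=10 Δ0: v=1 clk=0 q=1 p=1 x=0 y=0
  Δ1: clk:0→1
  Δ2: v:1→0
  Δ3: q:1→0, x:0→1
  Δ4: q:0→1
  (4Δ to stable)
t=11 Δ0: v=0 clk=1 q=1 p=1 x=1 y=0
  Δ1: clk:1→0
  (1Δ to stable)
t=12 Δ0: v=0 clk=0 q=1 p=1 x=1 y=0
  Δ1: clk:0→1
  Δ2: v:0→1
  Δ3: q:1→0, x:1→0
  Δ4: q:0→1
  (4Δ to stable)

0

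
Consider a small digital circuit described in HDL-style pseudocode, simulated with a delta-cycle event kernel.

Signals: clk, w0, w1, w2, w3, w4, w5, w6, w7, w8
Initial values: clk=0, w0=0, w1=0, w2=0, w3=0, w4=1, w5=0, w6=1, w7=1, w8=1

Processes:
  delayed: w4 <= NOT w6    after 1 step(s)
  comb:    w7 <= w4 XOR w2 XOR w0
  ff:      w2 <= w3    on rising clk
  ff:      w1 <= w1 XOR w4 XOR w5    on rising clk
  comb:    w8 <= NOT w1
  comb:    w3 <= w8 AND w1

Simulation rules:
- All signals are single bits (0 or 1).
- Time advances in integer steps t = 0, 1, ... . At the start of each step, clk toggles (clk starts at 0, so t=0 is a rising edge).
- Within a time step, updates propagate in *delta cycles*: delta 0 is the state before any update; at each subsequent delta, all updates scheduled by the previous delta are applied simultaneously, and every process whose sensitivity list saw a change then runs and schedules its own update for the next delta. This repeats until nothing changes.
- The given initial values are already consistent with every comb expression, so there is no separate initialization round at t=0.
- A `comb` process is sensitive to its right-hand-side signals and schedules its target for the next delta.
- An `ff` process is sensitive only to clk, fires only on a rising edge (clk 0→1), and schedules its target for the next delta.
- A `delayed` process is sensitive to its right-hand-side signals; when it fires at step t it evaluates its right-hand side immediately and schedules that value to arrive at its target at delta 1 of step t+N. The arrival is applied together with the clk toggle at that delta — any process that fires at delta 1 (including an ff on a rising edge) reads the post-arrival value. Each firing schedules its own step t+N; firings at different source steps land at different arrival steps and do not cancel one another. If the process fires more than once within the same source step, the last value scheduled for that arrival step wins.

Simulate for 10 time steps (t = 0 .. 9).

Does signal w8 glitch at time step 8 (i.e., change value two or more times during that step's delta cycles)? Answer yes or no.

t=0 Δ0: w5=0 w2=0 w7=1 w4=1 w0=0 clk=0 w6=1 w8=1 w1=0 w3=0
  Δ1: clk:0→1
  Δ2: w1:0→1
  Δ3: w8:1→0, w3:0→1
  Δ4: w3:1→0
  (4Δ to stable)
t=1 Δ0: w5=0 w2=0 w7=1 w4=1 w0=0 clk=1 w6=1 w8=0 w1=1 w3=0
  Δ1: clk:1→0
  (1Δ to stable)
t=2 Δ0: w5=0 w2=0 w7=1 w4=1 w0=0 clk=0 w6=1 w8=0 w1=1 w3=0
  Δ1: clk:0→1
  Δ2: w1:1→0
  Δ3: w8:0→1
  (3Δ to stable)
t=3 Δ0: w5=0 w2=0 w7=1 w4=1 w0=0 clk=1 w6=1 w8=1 w1=0 w3=0
  Δ1: clk:1→0
  (1Δ to stable)
t=4 Δ0: w5=0 w2=0 w7=1 w4=1 w0=0 clk=0 w6=1 w8=1 w1=0 w3=0
  Δ1: clk:0→1
  Δ2: w1:0→1
  Δ3: w8:1→0, w3:0→1
  Δ4: w3:1→0
  (4Δ to stable)
t=5 Δ0: w5=0 w2=0 w7=1 w4=1 w0=0 clk=1 w6=1 w8=0 w1=1 w3=0
  Δ1: clk:1→0
  (1Δ to stable)
t=6 Δ0: w5=0 w2=0 w7=1 w4=1 w0=0 clk=0 w6=1 w8=0 w1=1 w3=0
  Δ1: clk:0→1
  Δ2: w1:1→0
  Δ3: w8:0→1
  (3Δ to stable)
t=7 Δ0: w5=0 w2=0 w7=1 w4=1 w0=0 clk=1 w6=1 w8=1 w1=0 w3=0
  Δ1: clk:1→0
  (1Δ to stable)
t=8 Δ0: w5=0 w2=0 w7=1 w4=1 w0=0 clk=0 w6=1 w8=1 w1=0 w3=0
  Δ1: clk:0→1
  Δ2: w1:0→1
  Δ3: w8:1→0, w3:0→1
  Δ4: w3:1→0
  (4Δ to stable)
t=9 Δ0: w5=0 w2=0 w7=1 w4=1 w0=0 clk=1 w6=1 w8=0 w1=1 w3=0
  Δ1: clk:1→0
  (1Δ to stable)

no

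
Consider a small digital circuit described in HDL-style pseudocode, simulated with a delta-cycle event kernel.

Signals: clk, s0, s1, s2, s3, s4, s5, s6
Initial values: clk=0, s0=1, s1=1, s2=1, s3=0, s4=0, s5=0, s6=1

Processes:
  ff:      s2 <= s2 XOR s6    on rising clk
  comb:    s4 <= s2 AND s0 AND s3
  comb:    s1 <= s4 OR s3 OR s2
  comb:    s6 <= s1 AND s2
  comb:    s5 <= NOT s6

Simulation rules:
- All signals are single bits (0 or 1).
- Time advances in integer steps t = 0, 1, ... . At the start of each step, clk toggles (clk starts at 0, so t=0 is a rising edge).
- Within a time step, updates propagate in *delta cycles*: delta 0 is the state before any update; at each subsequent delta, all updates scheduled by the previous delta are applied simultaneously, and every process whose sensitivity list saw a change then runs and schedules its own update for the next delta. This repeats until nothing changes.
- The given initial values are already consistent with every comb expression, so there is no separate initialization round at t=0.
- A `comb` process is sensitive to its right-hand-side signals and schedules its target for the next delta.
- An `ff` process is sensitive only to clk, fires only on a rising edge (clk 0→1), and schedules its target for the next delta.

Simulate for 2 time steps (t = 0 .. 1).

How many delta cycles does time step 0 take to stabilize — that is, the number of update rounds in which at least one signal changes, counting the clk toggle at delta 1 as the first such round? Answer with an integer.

[bits: s3,s6,s1,s0,s2,s5,s4,clk]
t=0: Δ0=01111000 Δ1=01111001 Δ2=01110001 Δ3=00010001 Δ4=00010101 | 4Δ
t=1: Δ0=00010101 Δ1=00010100 | 1Δ

4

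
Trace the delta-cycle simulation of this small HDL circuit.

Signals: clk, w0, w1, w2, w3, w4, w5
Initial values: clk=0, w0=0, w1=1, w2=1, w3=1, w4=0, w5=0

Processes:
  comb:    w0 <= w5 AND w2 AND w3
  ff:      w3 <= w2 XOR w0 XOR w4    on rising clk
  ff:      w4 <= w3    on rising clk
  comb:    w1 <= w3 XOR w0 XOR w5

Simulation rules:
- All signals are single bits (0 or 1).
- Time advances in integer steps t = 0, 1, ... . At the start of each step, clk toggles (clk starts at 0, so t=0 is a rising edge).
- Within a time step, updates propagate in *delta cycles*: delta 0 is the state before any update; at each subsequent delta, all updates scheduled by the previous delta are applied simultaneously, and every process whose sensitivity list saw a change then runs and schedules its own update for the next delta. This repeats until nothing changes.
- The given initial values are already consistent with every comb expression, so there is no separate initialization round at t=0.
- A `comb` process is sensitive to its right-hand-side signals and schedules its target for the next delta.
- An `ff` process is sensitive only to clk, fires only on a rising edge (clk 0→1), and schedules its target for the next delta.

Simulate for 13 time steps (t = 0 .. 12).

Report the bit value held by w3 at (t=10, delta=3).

[bits: w0,w4,w1,clk,w5,w2,w3]
t=0: Δ0=0010011 Δ1=0011011 Δ2=0111011 | 2Δ
t=1: Δ0=0111011 Δ1=0110011 | 1Δ
t=2: Δ0=0110011 Δ1=0111011 Δ2=0111010 Δ3=0101010 | 3Δ
t=3: Δ0=0101010 Δ1=0100010 | 1Δ
t=4: Δ0=0100010 Δ1=0101010 Δ2=0001010 | 2Δ
t=5: Δ0=0001010 Δ1=0000010 | 1Δ
t=6: Δ0=0000010 Δ1=0001010 Δ2=0001011 Δ3=0011011 | 3Δ
t=7: Δ0=0011011 Δ1=0010011 | 1Δ
t=8: Δ0=0010011 Δ1=0011011 Δ2=0111011 | 2Δ
t=9: Δ0=0111011 Δ1=0110011 | 1Δ
t=10: Δ0=0110011 Δ1=0111011 Δ2=0111010 Δ3=0101010 | 3Δ
t=11: Δ0=0101010 Δ1=0100010 | 1Δ
t=12: Δ0=0100010 Δ1=0101010 Δ2=0001010 | 2Δ

0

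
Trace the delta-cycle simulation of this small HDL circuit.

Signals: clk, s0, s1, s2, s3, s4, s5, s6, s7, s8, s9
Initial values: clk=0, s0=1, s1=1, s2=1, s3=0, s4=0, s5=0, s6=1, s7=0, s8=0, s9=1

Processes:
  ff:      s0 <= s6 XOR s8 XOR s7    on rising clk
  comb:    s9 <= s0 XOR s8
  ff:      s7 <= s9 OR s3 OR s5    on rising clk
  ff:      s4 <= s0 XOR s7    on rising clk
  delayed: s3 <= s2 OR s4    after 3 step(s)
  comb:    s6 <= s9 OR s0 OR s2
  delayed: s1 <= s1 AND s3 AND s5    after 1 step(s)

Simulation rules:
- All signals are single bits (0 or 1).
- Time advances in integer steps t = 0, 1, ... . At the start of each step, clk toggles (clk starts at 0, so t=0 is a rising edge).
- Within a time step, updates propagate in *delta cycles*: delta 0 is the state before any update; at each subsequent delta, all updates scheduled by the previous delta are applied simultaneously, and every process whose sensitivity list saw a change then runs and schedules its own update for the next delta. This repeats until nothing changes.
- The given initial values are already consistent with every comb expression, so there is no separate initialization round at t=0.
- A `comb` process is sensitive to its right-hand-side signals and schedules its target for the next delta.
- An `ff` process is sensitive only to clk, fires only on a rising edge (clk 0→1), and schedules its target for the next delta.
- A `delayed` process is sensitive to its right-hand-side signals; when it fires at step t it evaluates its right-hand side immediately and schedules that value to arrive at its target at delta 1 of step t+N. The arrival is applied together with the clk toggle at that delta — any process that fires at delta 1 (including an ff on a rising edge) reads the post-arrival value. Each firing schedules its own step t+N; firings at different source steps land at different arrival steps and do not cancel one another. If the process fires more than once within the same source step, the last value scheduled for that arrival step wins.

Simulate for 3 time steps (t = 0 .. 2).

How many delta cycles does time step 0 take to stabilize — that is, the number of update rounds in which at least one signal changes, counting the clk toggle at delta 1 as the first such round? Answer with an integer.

2

t=0 Δ0: s7=0 s9=1 s2=1 s4=0 clk=0 s3=0 s6=1 s5=0 s1=1 s0=1 s8=0
  Δ1: clk:0→1
  Δ2: s7:0→1, s4:0→1
  (2Δ to stable)
t=1 Δ0: s7=1 s9=1 s2=1 s4=1 clk=1 s3=0 s6=1 s5=0 s1=1 s0=1 s8=0
  Δ1: clk:1→0
  (1Δ to stable)
t=2 Δ0: s7=1 s9=1 s2=1 s4=1 clk=0 s3=0 s6=1 s5=0 s1=1 s0=1 s8=0
  Δ1: clk:0→1
  Δ2: s4:1→0, s0:1→0
  Δ3: s9:1→0
  (3Δ to stable)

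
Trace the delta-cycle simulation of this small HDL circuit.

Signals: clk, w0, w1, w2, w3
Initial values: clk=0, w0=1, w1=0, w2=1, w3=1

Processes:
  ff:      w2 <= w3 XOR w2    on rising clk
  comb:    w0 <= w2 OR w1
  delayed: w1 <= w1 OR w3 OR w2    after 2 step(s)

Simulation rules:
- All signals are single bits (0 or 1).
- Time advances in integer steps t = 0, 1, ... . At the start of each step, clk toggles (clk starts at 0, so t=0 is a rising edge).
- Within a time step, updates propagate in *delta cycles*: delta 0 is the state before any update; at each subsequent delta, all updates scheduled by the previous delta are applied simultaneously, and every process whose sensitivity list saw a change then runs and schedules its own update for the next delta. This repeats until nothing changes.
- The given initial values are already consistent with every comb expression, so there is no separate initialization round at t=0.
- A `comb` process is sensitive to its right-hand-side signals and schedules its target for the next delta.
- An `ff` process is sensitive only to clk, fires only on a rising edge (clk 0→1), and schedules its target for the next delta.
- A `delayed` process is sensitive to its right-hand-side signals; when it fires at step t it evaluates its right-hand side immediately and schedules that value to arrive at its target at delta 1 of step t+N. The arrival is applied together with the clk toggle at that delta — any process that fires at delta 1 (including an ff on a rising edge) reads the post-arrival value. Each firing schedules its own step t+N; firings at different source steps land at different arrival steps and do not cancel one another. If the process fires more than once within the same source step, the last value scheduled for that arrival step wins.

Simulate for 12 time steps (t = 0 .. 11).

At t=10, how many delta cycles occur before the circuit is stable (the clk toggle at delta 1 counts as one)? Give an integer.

2

t0.Δ0 w0=1 clk=0 w2=1 w1=0 w3=1
t0.Δ1 w0=1 clk=1 w2=1 w1=0 w3=1
t0.Δ2 w0=1 clk=1 w2=0 w1=0 w3=1
t0.Δ3 w0=0 clk=1 w2=0 w1=0 w3=1
t1.Δ0 w0=0 clk=1 w2=0 w1=0 w3=1
t1.Δ1 w0=0 clk=0 w2=0 w1=0 w3=1
t2.Δ0 w0=0 clk=0 w2=0 w1=0 w3=1
t2.Δ1 w0=0 clk=1 w2=0 w1=1 w3=1
t2.Δ2 w0=1 clk=1 w2=1 w1=1 w3=1
t3.Δ0 w0=1 clk=1 w2=1 w1=1 w3=1
t3.Δ1 w0=1 clk=0 w2=1 w1=1 w3=1
t4.Δ0 w0=1 clk=0 w2=1 w1=1 w3=1
t4.Δ1 w0=1 clk=1 w2=1 w1=1 w3=1
t4.Δ2 w0=1 clk=1 w2=0 w1=1 w3=1
t5.Δ0 w0=1 clk=1 w2=0 w1=1 w3=1
t5.Δ1 w0=1 clk=0 w2=0 w1=1 w3=1
t6.Δ0 w0=1 clk=0 w2=0 w1=1 w3=1
t6.Δ1 w0=1 clk=1 w2=0 w1=1 w3=1
t6.Δ2 w0=1 clk=1 w2=1 w1=1 w3=1
t7.Δ0 w0=1 clk=1 w2=1 w1=1 w3=1
t7.Δ1 w0=1 clk=0 w2=1 w1=1 w3=1
t8.Δ0 w0=1 clk=0 w2=1 w1=1 w3=1
t8.Δ1 w0=1 clk=1 w2=1 w1=1 w3=1
t8.Δ2 w0=1 clk=1 w2=0 w1=1 w3=1
t9.Δ0 w0=1 clk=1 w2=0 w1=1 w3=1
t9.Δ1 w0=1 clk=0 w2=0 w1=1 w3=1
t10.Δ0 w0=1 clk=0 w2=0 w1=1 w3=1
t10.Δ1 w0=1 clk=1 w2=0 w1=1 w3=1
t10.Δ2 w0=1 clk=1 w2=1 w1=1 w3=1
t11.Δ0 w0=1 clk=1 w2=1 w1=1 w3=1
t11.Δ1 w0=1 clk=0 w2=1 w1=1 w3=1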